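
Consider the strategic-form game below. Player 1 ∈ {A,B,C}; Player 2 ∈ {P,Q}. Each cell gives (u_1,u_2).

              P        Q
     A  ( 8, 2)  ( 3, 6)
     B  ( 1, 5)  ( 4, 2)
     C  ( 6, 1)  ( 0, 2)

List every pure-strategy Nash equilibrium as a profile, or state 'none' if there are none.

(A,P): not NE [P2→Q gives 6>2]
(A,Q): not NE [P1→B gives 4>3]
(B,P): not NE [P1→A gives 8>1]
(B,Q): not NE [P2→P gives 5>2]
(C,P): not NE [P1→A gives 8>6; P2→Q gives 2>1]
(C,Q): not NE [P1→B gives 4>0]

No pure NE.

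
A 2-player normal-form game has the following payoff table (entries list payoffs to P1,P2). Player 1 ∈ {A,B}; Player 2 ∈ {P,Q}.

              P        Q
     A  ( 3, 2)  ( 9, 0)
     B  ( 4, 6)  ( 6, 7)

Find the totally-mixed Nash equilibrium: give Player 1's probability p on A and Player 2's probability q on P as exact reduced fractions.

P1 indiff ⇒ q·3+(1-q)·9 = q·4+(1-q)·6 ⇒ q(-1) = (1-q)(-3) ⇒ q = 3/4
P2 indiff ⇒ p·2+(1-p)·6 = p·0+(1-p)·7 ⇒ p(2) = (1-p)(1) ⇒ p = 1/3

P1 mixes 1/3 on A; P2 mixes 3/4 on P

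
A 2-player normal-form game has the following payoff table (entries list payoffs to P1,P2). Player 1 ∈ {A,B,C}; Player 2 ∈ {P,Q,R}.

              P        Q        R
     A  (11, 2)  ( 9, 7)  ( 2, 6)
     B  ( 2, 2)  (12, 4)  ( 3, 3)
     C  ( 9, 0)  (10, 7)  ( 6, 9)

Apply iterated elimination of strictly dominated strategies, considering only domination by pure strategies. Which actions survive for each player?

IESDS → P1:{B,C} P2:{Q,R}

P2 drop P (Q beats it: A:7>2 B:4>2 C:7>0)
P1 drop A (B beats it: Q:12>9 R:3>2)
P1→{B,C} P2→{Q,R}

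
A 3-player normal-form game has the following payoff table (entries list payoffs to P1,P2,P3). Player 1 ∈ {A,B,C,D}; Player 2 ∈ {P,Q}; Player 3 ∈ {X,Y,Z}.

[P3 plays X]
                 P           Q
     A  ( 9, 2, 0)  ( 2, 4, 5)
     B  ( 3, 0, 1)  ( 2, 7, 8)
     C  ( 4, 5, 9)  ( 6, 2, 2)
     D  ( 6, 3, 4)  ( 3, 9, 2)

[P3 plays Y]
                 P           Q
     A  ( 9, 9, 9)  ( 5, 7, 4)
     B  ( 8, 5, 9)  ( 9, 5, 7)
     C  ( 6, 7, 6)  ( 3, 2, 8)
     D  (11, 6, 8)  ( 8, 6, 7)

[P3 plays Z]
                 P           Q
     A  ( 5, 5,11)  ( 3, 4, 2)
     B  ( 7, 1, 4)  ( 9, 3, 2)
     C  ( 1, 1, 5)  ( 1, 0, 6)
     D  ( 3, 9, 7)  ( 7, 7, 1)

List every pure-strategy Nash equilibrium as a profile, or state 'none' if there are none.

(A,P,X): not NE [P2→Q gives 4>2; P3→Z gives 11>0]
(A,P,Y): not NE [P1→D gives 11>9; P3→Z gives 11>9]
(A,P,Z): not NE [P1→B gives 7>5]
(A,Q,X): not NE [P1→C gives 6>2]
(A,Q,Y): not NE [P1→B gives 9>5; P2→P gives 9>7; P3→X gives 5>4]
(A,Q,Z): not NE [P1→B gives 9>3; P2→P gives 5>4; P3→X gives 5>2]
(B,P,X): not NE [P1→A gives 9>3; P2→Q gives 7>0; P3→Y gives 9>1]
(B,P,Y): not NE [P1→D gives 11>8]
(B,P,Z): not NE [P2→Q gives 3>1; P3→Y gives 9>4]
(B,Q,X): not NE [P1→C gives 6>2]
(B,Q,Y): not NE [P3→X gives 8>7]
(B,Q,Z): not NE [P3→X gives 8>2]
(C,P,X): not NE [P1→A gives 9>4]
(C,P,Y): not NE [P1→D gives 11>6; P3→X gives 9>6]
(C,P,Z): not NE [P1→B gives 7>1; P3→X gives 9>5]
(C,Q,X): not NE [P2→P gives 5>2; P3→Y gives 8>2]
(C,Q,Y): not NE [P1→B gives 9>3; P2→P gives 7>2]
(C,Q,Z): not NE [P1→B gives 9>1; P2→P gives 1>0; P3→Y gives 8>6]
(D,P,X): not NE [P1→A gives 9>6; P2→Q gives 9>3; P3→Y gives 8>4]
(D,P,Y): NE
(D,P,Z): not NE [P1→B gives 7>3; P3→Y gives 8>7]
(D,Q,X): not NE [P1→C gives 6>3; P3→Y gives 7>2]
(D,Q,Y): not NE [P1→B gives 9>8]
(D,Q,Z): not NE [P1→B gives 9>7; P2→P gives 9>7; P3→Y gives 7>1]

NE set: (D,P,Y)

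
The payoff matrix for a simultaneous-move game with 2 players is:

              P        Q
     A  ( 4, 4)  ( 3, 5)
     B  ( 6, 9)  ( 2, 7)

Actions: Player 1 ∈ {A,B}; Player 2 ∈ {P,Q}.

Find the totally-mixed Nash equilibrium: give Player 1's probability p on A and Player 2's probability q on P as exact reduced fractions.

P1 indiff ⇒ q·4+(1-q)·3 = q·6+(1-q)·2 ⇒ q(-2) = (1-q)(-1) ⇒ q = 1/3
P2 indiff ⇒ p·4+(1-p)·9 = p·5+(1-p)·7 ⇒ p(-1) = (1-p)(-2) ⇒ p = 2/3

(p,q) = (2/3, 1/3)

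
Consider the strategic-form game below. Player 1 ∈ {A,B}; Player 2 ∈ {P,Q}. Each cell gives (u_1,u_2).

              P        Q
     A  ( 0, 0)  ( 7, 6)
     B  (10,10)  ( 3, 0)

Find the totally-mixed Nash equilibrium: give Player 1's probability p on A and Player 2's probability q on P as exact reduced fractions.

(p,q) = (5/8, 2/7)

P1 indiff ⇒ q·0+(1-q)·7 = q·10+(1-q)·3 ⇒ q(-10) = (1-q)(-4) ⇒ q = 2/7
P2 indiff ⇒ p·0+(1-p)·10 = p·6+(1-p)·0 ⇒ p(-6) = (1-p)(-10) ⇒ p = 5/8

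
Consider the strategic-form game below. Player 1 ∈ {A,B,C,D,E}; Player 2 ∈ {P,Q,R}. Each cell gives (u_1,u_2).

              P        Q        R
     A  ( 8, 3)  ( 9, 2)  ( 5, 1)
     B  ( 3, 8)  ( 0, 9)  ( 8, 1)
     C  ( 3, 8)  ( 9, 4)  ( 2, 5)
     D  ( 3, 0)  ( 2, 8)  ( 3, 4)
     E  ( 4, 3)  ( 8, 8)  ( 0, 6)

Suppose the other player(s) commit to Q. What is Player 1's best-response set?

BR_1 = {A,C}

u_1(A vs Q) = 9
u_1(B vs Q) = 0
u_1(C vs Q) = 9
u_1(D vs Q) = 2
u_1(E vs Q) = 8
max payoff 9 at {A,C}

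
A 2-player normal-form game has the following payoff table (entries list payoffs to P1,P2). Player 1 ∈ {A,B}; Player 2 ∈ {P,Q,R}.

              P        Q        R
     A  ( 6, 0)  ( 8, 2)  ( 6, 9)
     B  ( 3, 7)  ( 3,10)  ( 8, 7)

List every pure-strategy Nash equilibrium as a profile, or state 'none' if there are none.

Equilibria: none

(A,P): not NE [P2→R gives 9>0]
(A,Q): not NE [P2→R gives 9>2]
(A,R): not NE [P1→B gives 8>6]
(B,P): not NE [P1→A gives 6>3; P2→Q gives 10>7]
(B,Q): not NE [P1→A gives 8>3]
(B,R): not NE [P2→Q gives 10>7]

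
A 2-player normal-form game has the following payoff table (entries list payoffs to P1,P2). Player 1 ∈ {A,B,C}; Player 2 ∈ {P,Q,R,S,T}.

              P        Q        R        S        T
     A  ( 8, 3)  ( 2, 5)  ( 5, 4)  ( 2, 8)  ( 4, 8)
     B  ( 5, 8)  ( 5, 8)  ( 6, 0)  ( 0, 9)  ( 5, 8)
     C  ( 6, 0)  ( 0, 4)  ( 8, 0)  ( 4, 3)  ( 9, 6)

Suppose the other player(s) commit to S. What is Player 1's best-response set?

argmax u_1 = {C}

u_1(A vs S) = 2
u_1(B vs S) = 0
u_1(C vs S) = 4
max payoff 4 at {C}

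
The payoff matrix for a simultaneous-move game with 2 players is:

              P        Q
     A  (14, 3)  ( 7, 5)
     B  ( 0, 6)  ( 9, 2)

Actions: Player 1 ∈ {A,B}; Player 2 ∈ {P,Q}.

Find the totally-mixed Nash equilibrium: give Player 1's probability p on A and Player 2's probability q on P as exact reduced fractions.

p=2/3, q=1/8

P1 indiff ⇒ q·14+(1-q)·7 = q·0+(1-q)·9 ⇒ q(14) = (1-q)(2) ⇒ q = 1/8
P2 indiff ⇒ p·3+(1-p)·6 = p·5+(1-p)·2 ⇒ p(-2) = (1-p)(-4) ⇒ p = 2/3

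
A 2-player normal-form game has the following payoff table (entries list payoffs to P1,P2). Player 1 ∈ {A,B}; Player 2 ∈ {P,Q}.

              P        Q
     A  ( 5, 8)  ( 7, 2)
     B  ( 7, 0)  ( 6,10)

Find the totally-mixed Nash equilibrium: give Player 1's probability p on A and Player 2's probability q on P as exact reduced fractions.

(p,q) = (5/8, 1/3)

P1 indiff ⇒ q·5+(1-q)·7 = q·7+(1-q)·6 ⇒ q(-2) = (1-q)(-1) ⇒ q = 1/3
P2 indiff ⇒ p·8+(1-p)·0 = p·2+(1-p)·10 ⇒ p(6) = (1-p)(10) ⇒ p = 5/8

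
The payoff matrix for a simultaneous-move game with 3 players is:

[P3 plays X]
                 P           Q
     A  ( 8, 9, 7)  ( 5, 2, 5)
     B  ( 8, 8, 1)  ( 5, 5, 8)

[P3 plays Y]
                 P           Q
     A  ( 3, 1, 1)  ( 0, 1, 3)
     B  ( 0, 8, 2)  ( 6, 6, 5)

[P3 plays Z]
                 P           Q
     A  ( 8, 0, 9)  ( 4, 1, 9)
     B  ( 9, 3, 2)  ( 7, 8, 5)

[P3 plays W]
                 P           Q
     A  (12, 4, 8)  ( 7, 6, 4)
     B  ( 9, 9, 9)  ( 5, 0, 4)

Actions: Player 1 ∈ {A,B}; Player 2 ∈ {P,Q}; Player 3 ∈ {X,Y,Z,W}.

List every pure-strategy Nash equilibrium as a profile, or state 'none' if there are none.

No pure NE.

(A,P,X): not NE [P3→Z gives 9>7]
(A,P,Y): not NE [P3→Z gives 9>1]
(A,P,Z): not NE [P1→B gives 9>8; P2→Q gives 1>0]
(A,P,W): not NE [P2→Q gives 6>4; P3→Z gives 9>8]
(A,Q,X): not NE [P2→P gives 9>2; P3→Z gives 9>5]
(A,Q,Y): not NE [P1→B gives 6>0; P3→Z gives 9>3]
(A,Q,Z): not NE [P1→B gives 7>4]
(A,Q,W): not NE [P3→Z gives 9>4]
(B,P,X): not NE [P3→W gives 9>1]
(B,P,Y): not NE [P1→A gives 3>0; P3→W gives 9>2]
(B,P,Z): not NE [P2→Q gives 8>3; P3→W gives 9>2]
(B,P,W): not NE [P1→A gives 12>9]
(B,Q,X): not NE [P2→P gives 8>5]
(B,Q,Y): not NE [P2→P gives 8>6; P3→X gives 8>5]
(B,Q,Z): not NE [P3→X gives 8>5]
(B,Q,W): not NE [P1→A gives 7>5; P2→P gives 9>0; P3→X gives 8>4]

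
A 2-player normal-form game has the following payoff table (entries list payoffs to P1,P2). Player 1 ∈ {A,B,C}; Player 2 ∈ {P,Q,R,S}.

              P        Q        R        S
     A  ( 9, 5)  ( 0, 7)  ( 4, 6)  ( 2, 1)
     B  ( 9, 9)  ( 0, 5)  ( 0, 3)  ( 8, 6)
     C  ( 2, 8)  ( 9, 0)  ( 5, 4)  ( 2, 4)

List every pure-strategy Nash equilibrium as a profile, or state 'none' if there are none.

Nash profiles: (B,P)

(A,P): not NE [P2→Q gives 7>5]
(A,Q): not NE [P1→C gives 9>0]
(A,R): not NE [P1→C gives 5>4; P2→Q gives 7>6]
(A,S): not NE [P1→B gives 8>2; P2→Q gives 7>1]
(B,P): NE
(B,Q): not NE [P1→C gives 9>0; P2→P gives 9>5]
(B,R): not NE [P1→C gives 5>0; P2→P gives 9>3]
(B,S): not NE [P2→P gives 9>6]
(C,P): not NE [P1→B gives 9>2]
(C,Q): not NE [P2→P gives 8>0]
(C,R): not NE [P2→P gives 8>4]
(C,S): not NE [P1→B gives 8>2; P2→P gives 8>4]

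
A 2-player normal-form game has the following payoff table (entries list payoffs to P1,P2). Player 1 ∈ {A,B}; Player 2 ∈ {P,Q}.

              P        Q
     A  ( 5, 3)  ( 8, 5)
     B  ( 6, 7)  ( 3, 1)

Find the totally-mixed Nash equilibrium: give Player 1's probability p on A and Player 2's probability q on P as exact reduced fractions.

P1 indiff ⇒ q·5+(1-q)·8 = q·6+(1-q)·3 ⇒ q(-1) = (1-q)(-5) ⇒ q = 5/6
P2 indiff ⇒ p·3+(1-p)·7 = p·5+(1-p)·1 ⇒ p(-2) = (1-p)(-6) ⇒ p = 3/4

P1 mixes 3/4 on A; P2 mixes 5/6 on P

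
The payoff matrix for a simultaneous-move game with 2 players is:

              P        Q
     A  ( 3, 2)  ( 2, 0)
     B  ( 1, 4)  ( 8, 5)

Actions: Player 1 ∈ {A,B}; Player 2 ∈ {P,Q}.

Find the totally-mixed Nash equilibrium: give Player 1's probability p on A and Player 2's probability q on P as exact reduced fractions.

P1 indiff ⇒ q·3+(1-q)·2 = q·1+(1-q)·8 ⇒ q(2) = (1-q)(6) ⇒ q = 3/4
P2 indiff ⇒ p·2+(1-p)·4 = p·0+(1-p)·5 ⇒ p(2) = (1-p)(1) ⇒ p = 1/3

(p,q) = (1/3, 3/4)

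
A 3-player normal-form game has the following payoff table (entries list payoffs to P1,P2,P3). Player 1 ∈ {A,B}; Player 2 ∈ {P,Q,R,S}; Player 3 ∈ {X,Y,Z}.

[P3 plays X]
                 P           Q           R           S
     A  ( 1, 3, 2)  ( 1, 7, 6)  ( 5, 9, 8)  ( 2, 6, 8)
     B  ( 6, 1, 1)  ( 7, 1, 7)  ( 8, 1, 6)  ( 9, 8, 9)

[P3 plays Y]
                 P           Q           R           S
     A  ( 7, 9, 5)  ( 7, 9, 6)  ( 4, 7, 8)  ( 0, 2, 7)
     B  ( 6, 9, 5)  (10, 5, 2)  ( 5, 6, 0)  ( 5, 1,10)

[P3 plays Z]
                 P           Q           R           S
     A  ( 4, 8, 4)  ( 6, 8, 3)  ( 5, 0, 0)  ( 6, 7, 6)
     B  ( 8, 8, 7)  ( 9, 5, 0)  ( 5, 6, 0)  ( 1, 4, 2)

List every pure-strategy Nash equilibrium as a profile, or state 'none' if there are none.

(A,P,X): not NE [P1→B gives 6>1; P2→R gives 9>3; P3→Y gives 5>2]
(A,P,Y): NE
(A,P,Z): not NE [P1→B gives 8>4; P3→Y gives 5>4]
(A,Q,X): not NE [P1→B gives 7>1; P2→R gives 9>7]
(A,Q,Y): not NE [P1→B gives 10>7]
(A,Q,Z): not NE [P1→B gives 9>6; P3→Y gives 6>3]
(A,R,X): not NE [P1→B gives 8>5]
(A,R,Y): not NE [P1→B gives 5>4; P2→Q gives 9>7]
(A,R,Z): not NE [P2→Q gives 8>0; P3→Y gives 8>0]
(A,S,X): not NE [P1→B gives 9>2; P2→R gives 9>6]
(A,S,Y): not NE [P1→B gives 5>0; P2→Q gives 9>2; P3→X gives 8>7]
(A,S,Z): not NE [P2→Q gives 8>7; P3→X gives 8>6]
(B,P,X): not NE [P2→S gives 8>1; P3→Z gives 7>1]
(B,P,Y): not NE [P1→A gives 7>6; P3→Z gives 7>5]
(B,P,Z): NE
(B,Q,X): not NE [P2→S gives 8>1]
(B,Q,Y): not NE [P2→P gives 9>5; P3→X gives 7>2]
(B,Q,Z): not NE [P2→P gives 8>5; P3→X gives 7>0]
(B,R,X): not NE [P2→S gives 8>1]
(B,R,Y): not NE [P2→P gives 9>6; P3→X gives 6>0]
(B,R,Z): not NE [P2→P gives 8>6; P3→X gives 6>0]
(B,S,X): not NE [P3→Y gives 10>9]
(B,S,Y): not NE [P2→P gives 9>1]
(B,S,Z): not NE [P1→A gives 6>1; P2→P gives 8>4; P3→Y gives 10>2]

NE set: (A,P,Y), (B,P,Z)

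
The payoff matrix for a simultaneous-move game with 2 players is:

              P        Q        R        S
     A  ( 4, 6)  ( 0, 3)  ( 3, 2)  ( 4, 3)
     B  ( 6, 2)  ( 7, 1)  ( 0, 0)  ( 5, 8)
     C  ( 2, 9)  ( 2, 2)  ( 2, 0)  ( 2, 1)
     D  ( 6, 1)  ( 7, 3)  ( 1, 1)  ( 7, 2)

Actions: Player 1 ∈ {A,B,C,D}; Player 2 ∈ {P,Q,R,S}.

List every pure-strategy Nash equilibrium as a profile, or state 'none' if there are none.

Nash profiles: (D,Q)

(A,P): not NE [P1→D gives 6>4]
(A,Q): not NE [P1→D gives 7>0; P2→P gives 6>3]
(A,R): not NE [P2→P gives 6>2]
(A,S): not NE [P1→D gives 7>4; P2→P gives 6>3]
(B,P): not NE [P2→S gives 8>2]
(B,Q): not NE [P2→S gives 8>1]
(B,R): not NE [P1→A gives 3>0; P2→S gives 8>0]
(B,S): not NE [P1→D gives 7>5]
(C,P): not NE [P1→D gives 6>2]
(C,Q): not NE [P1→D gives 7>2; P2→P gives 9>2]
(C,R): not NE [P1→A gives 3>2; P2→P gives 9>0]
(C,S): not NE [P1→D gives 7>2; P2→P gives 9>1]
(D,P): not NE [P2→Q gives 3>1]
(D,Q): NE
(D,R): not NE [P1→A gives 3>1; P2→Q gives 3>1]
(D,S): not NE [P2→Q gives 3>2]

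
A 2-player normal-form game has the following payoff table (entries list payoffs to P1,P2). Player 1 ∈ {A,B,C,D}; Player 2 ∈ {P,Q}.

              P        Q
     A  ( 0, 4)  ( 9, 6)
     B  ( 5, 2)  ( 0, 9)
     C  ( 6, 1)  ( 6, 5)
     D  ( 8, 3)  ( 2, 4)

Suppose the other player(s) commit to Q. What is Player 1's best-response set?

u_1(A vs Q) = 9
u_1(B vs Q) = 0
u_1(C vs Q) = 6
u_1(D vs Q) = 2
max payoff 9 at {A}

P1 best: {A}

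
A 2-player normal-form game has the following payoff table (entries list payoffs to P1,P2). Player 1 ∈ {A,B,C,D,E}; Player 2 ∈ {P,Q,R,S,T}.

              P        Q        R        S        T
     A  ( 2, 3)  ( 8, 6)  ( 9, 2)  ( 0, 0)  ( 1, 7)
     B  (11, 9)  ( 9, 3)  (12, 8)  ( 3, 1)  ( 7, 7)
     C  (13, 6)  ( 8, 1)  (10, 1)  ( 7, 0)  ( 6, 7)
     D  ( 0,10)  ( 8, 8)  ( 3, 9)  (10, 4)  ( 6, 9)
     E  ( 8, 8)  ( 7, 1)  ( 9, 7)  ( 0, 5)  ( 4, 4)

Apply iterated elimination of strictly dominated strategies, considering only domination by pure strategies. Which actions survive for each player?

Survivors P1:{B,C} P2:{P,T}

P1 drop A (B beats it: P:11>2 Q:9>8 R:12>9 S:3>0 T:7>1)
P1 drop E (B beats it: P:11>8 Q:9>7 R:12>9 S:3>0 T:7>4)
P2 drop Q (P beats it: B:9>3 C:6>1 D:10>8)
P2 drop R (P beats it: B:9>8 C:6>1 D:10>9)
P2 drop S (P beats it: B:9>1 C:6>0 D:10>4)
P1 drop D (B beats it: P:11>0 T:7>6)
P1→{B,C} P2→{P,T}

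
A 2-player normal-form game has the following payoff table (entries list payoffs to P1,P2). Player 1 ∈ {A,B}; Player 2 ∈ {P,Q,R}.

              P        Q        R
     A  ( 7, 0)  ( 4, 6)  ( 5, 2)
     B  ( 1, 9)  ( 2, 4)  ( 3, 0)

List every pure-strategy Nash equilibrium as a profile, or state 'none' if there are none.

(A,P): not NE [P2→Q gives 6>0]
(A,Q): NE
(A,R): not NE [P2→Q gives 6>2]
(B,P): not NE [P1→A gives 7>1]
(B,Q): not NE [P1→A gives 4>2; P2→P gives 9>4]
(B,R): not NE [P1→A gives 5>3; P2→P gives 9>0]

NE set: (A,Q)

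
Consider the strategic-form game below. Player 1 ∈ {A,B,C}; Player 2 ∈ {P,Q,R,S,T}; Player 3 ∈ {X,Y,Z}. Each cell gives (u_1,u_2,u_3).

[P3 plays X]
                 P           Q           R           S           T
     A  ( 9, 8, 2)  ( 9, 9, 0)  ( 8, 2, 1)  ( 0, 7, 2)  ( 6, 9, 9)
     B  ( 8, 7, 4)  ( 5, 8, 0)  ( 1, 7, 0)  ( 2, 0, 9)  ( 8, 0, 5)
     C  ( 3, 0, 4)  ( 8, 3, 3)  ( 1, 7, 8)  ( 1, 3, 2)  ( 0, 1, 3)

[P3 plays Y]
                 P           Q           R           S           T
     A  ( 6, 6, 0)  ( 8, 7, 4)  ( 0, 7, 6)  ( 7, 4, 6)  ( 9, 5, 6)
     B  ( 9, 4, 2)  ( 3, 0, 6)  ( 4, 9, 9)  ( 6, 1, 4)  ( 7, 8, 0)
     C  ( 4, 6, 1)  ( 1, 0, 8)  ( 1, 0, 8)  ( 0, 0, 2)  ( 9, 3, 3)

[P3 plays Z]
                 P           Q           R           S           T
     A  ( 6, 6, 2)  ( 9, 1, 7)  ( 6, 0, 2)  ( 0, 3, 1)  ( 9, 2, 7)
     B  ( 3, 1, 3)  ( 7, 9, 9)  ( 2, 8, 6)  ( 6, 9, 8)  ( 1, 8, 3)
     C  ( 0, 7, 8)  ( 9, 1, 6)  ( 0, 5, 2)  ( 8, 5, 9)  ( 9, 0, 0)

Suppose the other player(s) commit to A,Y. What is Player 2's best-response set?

u_2(P vs A,Y) = 6
u_2(Q vs A,Y) = 7
u_2(R vs A,Y) = 7
u_2(S vs A,Y) = 4
u_2(T vs A,Y) = 5
max payoff 7 at {Q,R}

argmax u_2 = {Q,R}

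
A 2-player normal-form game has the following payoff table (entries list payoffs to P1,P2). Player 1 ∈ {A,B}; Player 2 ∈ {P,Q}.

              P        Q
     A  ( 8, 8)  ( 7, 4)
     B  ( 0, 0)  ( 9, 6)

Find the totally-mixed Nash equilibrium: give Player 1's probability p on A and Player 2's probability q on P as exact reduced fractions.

(p,q) = (3/5, 1/5)

P1 indiff ⇒ q·8+(1-q)·7 = q·0+(1-q)·9 ⇒ q(8) = (1-q)(2) ⇒ q = 1/5
P2 indiff ⇒ p·8+(1-p)·0 = p·4+(1-p)·6 ⇒ p(4) = (1-p)(6) ⇒ p = 3/5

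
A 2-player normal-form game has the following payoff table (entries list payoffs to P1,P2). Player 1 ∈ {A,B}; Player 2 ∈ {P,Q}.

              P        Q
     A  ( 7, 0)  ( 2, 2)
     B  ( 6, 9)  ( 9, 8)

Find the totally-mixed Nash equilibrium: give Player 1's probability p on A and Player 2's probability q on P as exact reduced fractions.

P1 indiff ⇒ q·7+(1-q)·2 = q·6+(1-q)·9 ⇒ q(1) = (1-q)(7) ⇒ q = 7/8
P2 indiff ⇒ p·0+(1-p)·9 = p·2+(1-p)·8 ⇒ p(-2) = (1-p)(-1) ⇒ p = 1/3

P1 mixes 1/3 on A; P2 mixes 7/8 on P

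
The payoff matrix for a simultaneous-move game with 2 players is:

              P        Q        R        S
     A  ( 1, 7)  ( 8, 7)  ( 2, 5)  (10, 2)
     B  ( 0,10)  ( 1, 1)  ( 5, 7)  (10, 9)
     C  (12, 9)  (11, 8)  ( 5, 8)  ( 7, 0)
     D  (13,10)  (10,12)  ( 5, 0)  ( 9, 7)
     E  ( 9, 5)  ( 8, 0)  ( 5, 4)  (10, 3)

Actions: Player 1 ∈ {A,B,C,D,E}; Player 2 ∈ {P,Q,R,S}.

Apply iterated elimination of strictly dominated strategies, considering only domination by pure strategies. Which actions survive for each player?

P2 drop R (P beats it: A:7>5 B:10>7 C:9>8 D:10>0 E:5>4)
P2 drop S (P beats it: A:7>2 B:10>9 C:9>0 D:10>7 E:5>3)
P1 drop A (C beats it: P:12>1 Q:11>8)
P1 drop B (C beats it: P:12>0 Q:11>1)
P1 drop E (C beats it: P:12>9 Q:11>8)
P1→{C,D} P2→{P,Q}

Survivors P1:{C,D} P2:{P,Q}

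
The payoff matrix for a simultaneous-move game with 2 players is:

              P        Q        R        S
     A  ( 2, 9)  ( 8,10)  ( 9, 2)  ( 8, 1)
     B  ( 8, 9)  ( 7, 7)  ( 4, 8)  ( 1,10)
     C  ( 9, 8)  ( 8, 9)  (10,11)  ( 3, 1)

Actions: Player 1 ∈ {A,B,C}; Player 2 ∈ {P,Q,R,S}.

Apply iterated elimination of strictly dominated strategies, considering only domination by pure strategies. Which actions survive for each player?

IESDS → P1:{A,C} P2:{Q,R}

P1 drop B (C beats it: P:9>8 Q:8>7 R:10>4 S:3>1)
P2 drop P (Q beats it: A:10>9 C:9>8)
P2 drop S (Q beats it: A:10>1 C:9>1)
P1→{A,C} P2→{Q,R}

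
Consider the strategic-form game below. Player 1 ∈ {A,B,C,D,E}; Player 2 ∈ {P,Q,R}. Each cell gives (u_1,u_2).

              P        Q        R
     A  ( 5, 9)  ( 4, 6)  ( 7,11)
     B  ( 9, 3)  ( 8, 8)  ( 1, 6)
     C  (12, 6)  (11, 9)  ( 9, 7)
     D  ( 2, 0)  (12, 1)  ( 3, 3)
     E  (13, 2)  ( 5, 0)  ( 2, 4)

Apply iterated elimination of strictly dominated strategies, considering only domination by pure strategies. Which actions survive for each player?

P1 drop A (C beats it: P:12>5 Q:11>4 R:9>7)
P1 drop B (C beats it: P:12>9 Q:11>8 R:9>1)
P2 drop P (R beats it: C:7>6 D:3>0 E:4>2)
P1 drop E (C beats it: Q:11>5 R:9>2)
P1→{C,D} P2→{Q,R}

Remaining: P1:{C,D} P2:{Q,R}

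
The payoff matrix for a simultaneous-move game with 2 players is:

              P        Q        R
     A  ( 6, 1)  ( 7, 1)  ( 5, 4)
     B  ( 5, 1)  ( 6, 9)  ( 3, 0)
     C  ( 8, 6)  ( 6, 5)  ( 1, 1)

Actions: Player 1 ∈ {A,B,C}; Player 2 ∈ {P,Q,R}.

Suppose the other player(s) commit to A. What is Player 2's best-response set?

argmax u_2 = {R}

u_2(P vs A) = 1
u_2(Q vs A) = 1
u_2(R vs A) = 4
max payoff 4 at {R}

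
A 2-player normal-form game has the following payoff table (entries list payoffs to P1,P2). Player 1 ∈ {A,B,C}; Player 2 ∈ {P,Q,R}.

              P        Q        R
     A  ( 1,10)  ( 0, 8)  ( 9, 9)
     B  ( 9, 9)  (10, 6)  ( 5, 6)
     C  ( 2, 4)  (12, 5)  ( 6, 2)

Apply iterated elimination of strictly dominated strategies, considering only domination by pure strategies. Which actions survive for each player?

IESDS → P1:{B,C} P2:{P,Q}

P2 drop R (P beats it: A:10>9 B:9>6 C:4>2)
P1 drop A (B beats it: P:9>1 Q:10>0)
P1→{B,C} P2→{P,Q}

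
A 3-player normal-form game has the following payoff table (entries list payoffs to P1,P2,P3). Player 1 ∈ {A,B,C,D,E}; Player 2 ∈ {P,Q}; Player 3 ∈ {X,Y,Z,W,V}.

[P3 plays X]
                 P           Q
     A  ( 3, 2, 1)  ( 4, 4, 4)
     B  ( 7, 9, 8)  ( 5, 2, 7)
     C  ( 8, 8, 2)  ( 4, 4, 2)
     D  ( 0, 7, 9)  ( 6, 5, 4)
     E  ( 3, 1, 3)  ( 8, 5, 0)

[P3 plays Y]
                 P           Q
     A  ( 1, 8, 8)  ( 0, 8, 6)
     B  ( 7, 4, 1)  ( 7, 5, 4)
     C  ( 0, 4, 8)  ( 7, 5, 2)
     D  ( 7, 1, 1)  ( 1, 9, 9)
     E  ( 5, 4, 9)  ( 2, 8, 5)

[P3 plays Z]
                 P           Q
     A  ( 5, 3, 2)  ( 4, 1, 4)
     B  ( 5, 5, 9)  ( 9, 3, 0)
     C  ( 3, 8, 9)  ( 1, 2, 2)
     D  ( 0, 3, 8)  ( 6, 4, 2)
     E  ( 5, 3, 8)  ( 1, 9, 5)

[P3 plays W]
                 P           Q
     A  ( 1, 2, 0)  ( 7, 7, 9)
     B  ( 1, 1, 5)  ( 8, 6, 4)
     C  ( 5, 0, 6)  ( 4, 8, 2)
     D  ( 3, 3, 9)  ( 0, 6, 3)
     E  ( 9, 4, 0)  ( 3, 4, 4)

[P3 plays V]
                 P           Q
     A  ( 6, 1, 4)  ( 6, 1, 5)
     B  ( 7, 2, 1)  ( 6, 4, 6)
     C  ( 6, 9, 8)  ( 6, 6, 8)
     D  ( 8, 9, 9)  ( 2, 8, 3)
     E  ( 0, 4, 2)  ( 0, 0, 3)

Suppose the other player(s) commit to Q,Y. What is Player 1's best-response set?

P1 best: {B,C}

u_1(A vs Q,Y) = 0
u_1(B vs Q,Y) = 7
u_1(C vs Q,Y) = 7
u_1(D vs Q,Y) = 1
u_1(E vs Q,Y) = 2
max payoff 7 at {B,C}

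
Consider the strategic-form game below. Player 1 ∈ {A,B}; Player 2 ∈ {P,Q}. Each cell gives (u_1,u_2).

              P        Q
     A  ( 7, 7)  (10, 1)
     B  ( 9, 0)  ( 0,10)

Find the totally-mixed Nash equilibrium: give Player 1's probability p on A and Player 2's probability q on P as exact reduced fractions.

P1 indiff ⇒ q·7+(1-q)·10 = q·9+(1-q)·0 ⇒ q(-2) = (1-q)(-10) ⇒ q = 5/6
P2 indiff ⇒ p·7+(1-p)·0 = p·1+(1-p)·10 ⇒ p(6) = (1-p)(10) ⇒ p = 5/8

(p,q) = (5/8, 5/6)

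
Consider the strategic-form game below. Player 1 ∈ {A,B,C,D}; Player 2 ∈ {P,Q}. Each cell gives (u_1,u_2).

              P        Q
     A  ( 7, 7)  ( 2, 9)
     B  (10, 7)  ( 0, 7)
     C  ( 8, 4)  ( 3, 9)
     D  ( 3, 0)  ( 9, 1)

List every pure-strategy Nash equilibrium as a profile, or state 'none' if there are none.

(A,P): not NE [P1→B gives 10>7; P2→Q gives 9>7]
(A,Q): not NE [P1→D gives 9>2]
(B,P): NE
(B,Q): not NE [P1→D gives 9>0]
(C,P): not NE [P1→B gives 10>8; P2→Q gives 9>4]
(C,Q): not NE [P1→D gives 9>3]
(D,P): not NE [P1→B gives 10>3; P2→Q gives 1>0]
(D,Q): NE

NE set: (B,P), (D,Q)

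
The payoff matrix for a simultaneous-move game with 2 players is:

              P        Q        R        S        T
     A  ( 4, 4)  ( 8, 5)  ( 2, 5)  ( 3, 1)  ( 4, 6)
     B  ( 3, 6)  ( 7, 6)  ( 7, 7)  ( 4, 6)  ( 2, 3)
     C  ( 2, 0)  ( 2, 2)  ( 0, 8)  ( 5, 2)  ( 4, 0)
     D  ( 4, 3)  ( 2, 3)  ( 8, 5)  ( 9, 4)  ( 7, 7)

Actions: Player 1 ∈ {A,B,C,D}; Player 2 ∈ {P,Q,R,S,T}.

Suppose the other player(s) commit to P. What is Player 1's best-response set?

u_1(A vs P) = 4
u_1(B vs P) = 3
u_1(C vs P) = 2
u_1(D vs P) = 4
max payoff 4 at {A,D}

P1 best: {A,D}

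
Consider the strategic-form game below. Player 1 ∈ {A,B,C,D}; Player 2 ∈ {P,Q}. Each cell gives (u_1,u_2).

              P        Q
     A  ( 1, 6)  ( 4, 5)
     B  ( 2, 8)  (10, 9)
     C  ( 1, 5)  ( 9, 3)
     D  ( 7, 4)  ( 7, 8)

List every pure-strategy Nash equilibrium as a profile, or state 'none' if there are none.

(A,P): not NE [P1→D gives 7>1]
(A,Q): not NE [P1→B gives 10>4; P2→P gives 6>5]
(B,P): not NE [P1→D gives 7>2; P2→Q gives 9>8]
(B,Q): NE
(C,P): not NE [P1→D gives 7>1]
(C,Q): not NE [P1→B gives 10>9; P2→P gives 5>3]
(D,P): not NE [P2→Q gives 8>4]
(D,Q): not NE [P1→B gives 10>7]

NE set: (B,Q)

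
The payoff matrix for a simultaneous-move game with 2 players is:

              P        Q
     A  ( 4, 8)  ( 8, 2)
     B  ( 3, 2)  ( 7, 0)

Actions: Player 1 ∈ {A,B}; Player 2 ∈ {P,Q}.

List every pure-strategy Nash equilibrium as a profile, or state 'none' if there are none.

Nash profiles: (A,P)

(A,P): NE
(A,Q): not NE [P2→P gives 8>2]
(B,P): not NE [P1→A gives 4>3]
(B,Q): not NE [P1→A gives 8>7; P2→P gives 2>0]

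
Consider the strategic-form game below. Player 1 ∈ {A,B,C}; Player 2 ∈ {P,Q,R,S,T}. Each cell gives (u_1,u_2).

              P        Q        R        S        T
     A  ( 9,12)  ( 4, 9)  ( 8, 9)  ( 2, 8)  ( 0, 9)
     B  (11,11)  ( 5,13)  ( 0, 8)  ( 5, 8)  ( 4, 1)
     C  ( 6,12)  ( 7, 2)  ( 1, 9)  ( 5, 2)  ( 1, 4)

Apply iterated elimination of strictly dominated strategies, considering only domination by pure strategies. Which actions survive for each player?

IESDS → P1:{B,C} P2:{P,Q}

P2 drop R (P beats it: A:12>9 B:11>8 C:12>9)
P1 drop A (B beats it: P:11>9 Q:5>4 S:5>2 T:4>0)
P2 drop S (P beats it: B:11>8 C:12>2)
P2 drop T (P beats it: B:11>1 C:12>4)
P1→{B,C} P2→{P,Q}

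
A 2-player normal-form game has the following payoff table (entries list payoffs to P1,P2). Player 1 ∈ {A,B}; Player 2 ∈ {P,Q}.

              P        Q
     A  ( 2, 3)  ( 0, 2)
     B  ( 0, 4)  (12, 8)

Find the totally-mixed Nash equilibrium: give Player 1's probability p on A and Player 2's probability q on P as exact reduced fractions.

(p,q) = (4/5, 6/7)

P1 indiff ⇒ q·2+(1-q)·0 = q·0+(1-q)·12 ⇒ q(2) = (1-q)(12) ⇒ q = 6/7
P2 indiff ⇒ p·3+(1-p)·4 = p·2+(1-p)·8 ⇒ p(1) = (1-p)(4) ⇒ p = 4/5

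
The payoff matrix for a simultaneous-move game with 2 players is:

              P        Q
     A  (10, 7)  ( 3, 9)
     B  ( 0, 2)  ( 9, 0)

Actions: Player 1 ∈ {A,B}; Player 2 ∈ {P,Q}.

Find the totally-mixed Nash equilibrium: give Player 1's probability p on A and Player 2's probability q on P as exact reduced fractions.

P1 indiff ⇒ q·10+(1-q)·3 = q·0+(1-q)·9 ⇒ q(10) = (1-q)(6) ⇒ q = 3/8
P2 indiff ⇒ p·7+(1-p)·2 = p·9+(1-p)·0 ⇒ p(-2) = (1-p)(-2) ⇒ p = 1/2

P1 mixes 1/2 on A; P2 mixes 3/8 on P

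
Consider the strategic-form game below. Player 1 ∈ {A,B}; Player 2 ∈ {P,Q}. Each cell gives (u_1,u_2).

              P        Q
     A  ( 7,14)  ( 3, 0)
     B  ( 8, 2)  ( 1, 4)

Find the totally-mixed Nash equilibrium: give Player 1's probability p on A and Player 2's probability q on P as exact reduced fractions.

P1 indiff ⇒ q·7+(1-q)·3 = q·8+(1-q)·1 ⇒ q(-1) = (1-q)(-2) ⇒ q = 2/3
P2 indiff ⇒ p·14+(1-p)·2 = p·0+(1-p)·4 ⇒ p(14) = (1-p)(2) ⇒ p = 1/8

P1 mixes 1/8 on A; P2 mixes 2/3 on P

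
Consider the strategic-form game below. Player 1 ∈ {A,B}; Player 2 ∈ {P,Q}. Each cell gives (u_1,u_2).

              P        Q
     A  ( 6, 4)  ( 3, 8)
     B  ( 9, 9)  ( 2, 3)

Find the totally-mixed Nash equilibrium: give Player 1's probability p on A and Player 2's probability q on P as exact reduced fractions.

(p,q) = (3/5, 1/4)

P1 indiff ⇒ q·6+(1-q)·3 = q·9+(1-q)·2 ⇒ q(-3) = (1-q)(-1) ⇒ q = 1/4
P2 indiff ⇒ p·4+(1-p)·9 = p·8+(1-p)·3 ⇒ p(-4) = (1-p)(-6) ⇒ p = 3/5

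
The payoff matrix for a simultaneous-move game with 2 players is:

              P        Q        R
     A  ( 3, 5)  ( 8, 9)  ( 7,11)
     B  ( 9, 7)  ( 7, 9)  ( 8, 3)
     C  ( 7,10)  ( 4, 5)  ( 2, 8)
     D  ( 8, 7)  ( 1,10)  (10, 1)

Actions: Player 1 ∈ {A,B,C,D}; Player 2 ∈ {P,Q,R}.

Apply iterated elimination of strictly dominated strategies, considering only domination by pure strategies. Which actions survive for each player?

P1 drop C (B beats it: P:9>7 Q:7>4 R:8>2)
P2 drop P (Q beats it: A:9>5 B:9>7 D:10>7)
P1→{A,B,D} P2→{Q,R}

IESDS → P1:{A,B,D} P2:{Q,R}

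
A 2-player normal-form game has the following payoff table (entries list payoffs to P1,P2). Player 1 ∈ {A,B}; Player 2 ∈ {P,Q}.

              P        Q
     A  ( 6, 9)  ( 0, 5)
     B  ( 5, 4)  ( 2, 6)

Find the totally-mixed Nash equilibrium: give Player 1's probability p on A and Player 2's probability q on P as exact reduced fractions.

p=1/3, q=2/3

P1 indiff ⇒ q·6+(1-q)·0 = q·5+(1-q)·2 ⇒ q(1) = (1-q)(2) ⇒ q = 2/3
P2 indiff ⇒ p·9+(1-p)·4 = p·5+(1-p)·6 ⇒ p(4) = (1-p)(2) ⇒ p = 1/3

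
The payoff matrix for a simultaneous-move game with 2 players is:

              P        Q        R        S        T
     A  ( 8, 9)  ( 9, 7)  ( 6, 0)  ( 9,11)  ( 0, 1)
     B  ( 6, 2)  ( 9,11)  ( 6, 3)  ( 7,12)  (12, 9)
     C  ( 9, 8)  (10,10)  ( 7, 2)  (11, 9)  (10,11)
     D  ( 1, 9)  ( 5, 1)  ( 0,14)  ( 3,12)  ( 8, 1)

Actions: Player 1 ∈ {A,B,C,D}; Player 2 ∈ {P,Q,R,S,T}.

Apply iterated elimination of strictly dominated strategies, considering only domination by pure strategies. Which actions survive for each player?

P1 drop A (C beats it: P:9>8 Q:10>9 R:7>6 S:11>9 T:10>0)
P1 drop D (B beats it: P:6>1 Q:9>5 R:6>0 S:7>3 T:12>8)
P2 drop P (Q beats it: B:11>2 C:10>8)
P2 drop R (Q beats it: B:11>3 C:10>2)
P1→{B,C} P2→{Q,S,T}

IESDS → P1:{B,C} P2:{Q,S,T}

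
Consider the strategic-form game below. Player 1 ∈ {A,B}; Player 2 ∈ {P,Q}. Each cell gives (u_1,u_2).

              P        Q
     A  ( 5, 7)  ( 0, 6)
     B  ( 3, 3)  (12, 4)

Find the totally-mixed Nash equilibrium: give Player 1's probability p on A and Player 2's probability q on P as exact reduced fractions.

P1 indiff ⇒ q·5+(1-q)·0 = q·3+(1-q)·12 ⇒ q(2) = (1-q)(12) ⇒ q = 6/7
P2 indiff ⇒ p·7+(1-p)·3 = p·6+(1-p)·4 ⇒ p(1) = (1-p)(1) ⇒ p = 1/2

p=1/2, q=6/7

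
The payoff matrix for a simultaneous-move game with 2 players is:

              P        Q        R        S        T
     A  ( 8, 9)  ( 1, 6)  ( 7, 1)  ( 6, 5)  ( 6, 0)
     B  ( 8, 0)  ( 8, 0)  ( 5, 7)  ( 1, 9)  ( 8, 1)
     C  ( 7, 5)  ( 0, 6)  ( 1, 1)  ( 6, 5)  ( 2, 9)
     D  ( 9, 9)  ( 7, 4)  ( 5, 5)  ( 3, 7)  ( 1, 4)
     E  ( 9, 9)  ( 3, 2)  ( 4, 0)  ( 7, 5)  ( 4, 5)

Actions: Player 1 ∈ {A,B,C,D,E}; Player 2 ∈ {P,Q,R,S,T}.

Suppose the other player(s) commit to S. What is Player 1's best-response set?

P1 best: {E}

u_1(A vs S) = 6
u_1(B vs S) = 1
u_1(C vs S) = 6
u_1(D vs S) = 3
u_1(E vs S) = 7
max payoff 7 at {E}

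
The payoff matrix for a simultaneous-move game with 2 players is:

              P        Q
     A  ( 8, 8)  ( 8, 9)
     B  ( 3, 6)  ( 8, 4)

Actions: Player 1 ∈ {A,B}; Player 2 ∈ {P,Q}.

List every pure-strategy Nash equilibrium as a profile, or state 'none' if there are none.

NE set: (A,Q)

(A,P): not NE [P2→Q gives 9>8]
(A,Q): NE
(B,P): not NE [P1→A gives 8>3]
(B,Q): not NE [P2→P gives 6>4]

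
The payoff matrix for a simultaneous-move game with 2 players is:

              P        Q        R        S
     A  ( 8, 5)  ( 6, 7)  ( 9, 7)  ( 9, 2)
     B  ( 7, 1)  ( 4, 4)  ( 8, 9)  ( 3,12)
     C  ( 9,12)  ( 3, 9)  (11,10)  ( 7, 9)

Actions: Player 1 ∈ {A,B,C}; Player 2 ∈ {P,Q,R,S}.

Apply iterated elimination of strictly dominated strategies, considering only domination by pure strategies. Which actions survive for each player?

P1 drop B (A beats it: P:8>7 Q:6>4 R:9>8 S:9>3)
P2 drop S (P beats it: A:5>2 C:12>9)
P1→{A,C} P2→{P,Q,R}

Survivors P1:{A,C} P2:{P,Q,R}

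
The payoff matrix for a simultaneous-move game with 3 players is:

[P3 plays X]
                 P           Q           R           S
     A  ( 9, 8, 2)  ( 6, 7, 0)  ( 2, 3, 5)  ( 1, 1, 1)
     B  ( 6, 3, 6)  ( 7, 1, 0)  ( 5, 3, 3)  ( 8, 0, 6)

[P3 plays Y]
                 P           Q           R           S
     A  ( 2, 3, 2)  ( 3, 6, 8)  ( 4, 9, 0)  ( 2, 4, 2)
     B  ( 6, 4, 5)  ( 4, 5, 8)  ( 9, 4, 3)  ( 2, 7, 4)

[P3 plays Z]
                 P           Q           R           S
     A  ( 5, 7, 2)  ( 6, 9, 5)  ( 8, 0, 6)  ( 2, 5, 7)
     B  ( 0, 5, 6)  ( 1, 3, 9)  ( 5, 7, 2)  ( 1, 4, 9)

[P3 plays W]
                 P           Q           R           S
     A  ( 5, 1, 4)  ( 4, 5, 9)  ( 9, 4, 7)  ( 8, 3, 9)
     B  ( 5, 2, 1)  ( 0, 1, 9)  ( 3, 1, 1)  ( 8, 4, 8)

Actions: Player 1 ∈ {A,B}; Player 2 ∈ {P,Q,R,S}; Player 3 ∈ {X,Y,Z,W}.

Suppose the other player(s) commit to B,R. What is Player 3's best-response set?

BR_3 = {X,Y}

u_3(X vs B,R) = 3
u_3(Y vs B,R) = 3
u_3(Z vs B,R) = 2
u_3(W vs B,R) = 1
max payoff 3 at {X,Y}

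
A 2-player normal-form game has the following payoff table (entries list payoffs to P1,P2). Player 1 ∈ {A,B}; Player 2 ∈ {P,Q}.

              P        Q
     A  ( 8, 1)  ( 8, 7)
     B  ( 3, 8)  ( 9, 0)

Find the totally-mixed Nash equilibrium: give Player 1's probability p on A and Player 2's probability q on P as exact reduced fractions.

P1 indiff ⇒ q·8+(1-q)·8 = q·3+(1-q)·9 ⇒ q(5) = (1-q)(1) ⇒ q = 1/6
P2 indiff ⇒ p·1+(1-p)·8 = p·7+(1-p)·0 ⇒ p(-6) = (1-p)(-8) ⇒ p = 4/7

(p,q) = (4/7, 1/6)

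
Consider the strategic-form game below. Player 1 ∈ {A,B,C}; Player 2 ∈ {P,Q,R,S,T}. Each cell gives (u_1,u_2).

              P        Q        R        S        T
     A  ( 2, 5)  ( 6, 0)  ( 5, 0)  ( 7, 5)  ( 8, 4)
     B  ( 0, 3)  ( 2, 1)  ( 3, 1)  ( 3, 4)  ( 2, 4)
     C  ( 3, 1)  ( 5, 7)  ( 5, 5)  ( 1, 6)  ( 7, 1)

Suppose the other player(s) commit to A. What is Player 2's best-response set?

argmax u_2 = {P,S}

u_2(P vs A) = 5
u_2(Q vs A) = 0
u_2(R vs A) = 0
u_2(S vs A) = 5
u_2(T vs A) = 4
max payoff 5 at {P,S}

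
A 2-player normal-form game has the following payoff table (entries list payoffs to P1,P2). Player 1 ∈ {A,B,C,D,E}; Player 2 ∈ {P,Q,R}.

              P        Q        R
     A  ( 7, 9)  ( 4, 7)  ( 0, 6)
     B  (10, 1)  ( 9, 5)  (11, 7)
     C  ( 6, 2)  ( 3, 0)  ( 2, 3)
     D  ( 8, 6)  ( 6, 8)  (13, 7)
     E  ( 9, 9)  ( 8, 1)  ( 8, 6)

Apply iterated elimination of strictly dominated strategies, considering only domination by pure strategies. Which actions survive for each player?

P1 drop A (B beats it: P:10>7 Q:9>4 R:11>0)
P1 drop C (B beats it: P:10>6 Q:9>3 R:11>2)
P1 drop E (B beats it: P:10>9 Q:9>8 R:11>8)
P2 drop P (Q beats it: B:5>1 D:8>6)
P1→{B,D} P2→{Q,R}

Survivors P1:{B,D} P2:{Q,R}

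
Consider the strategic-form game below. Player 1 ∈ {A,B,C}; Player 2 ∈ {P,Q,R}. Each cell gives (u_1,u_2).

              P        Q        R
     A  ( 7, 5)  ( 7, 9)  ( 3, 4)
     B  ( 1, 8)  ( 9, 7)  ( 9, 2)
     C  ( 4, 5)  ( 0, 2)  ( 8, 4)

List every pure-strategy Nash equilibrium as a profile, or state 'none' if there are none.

No pure NE.

(A,P): not NE [P2→Q gives 9>5]
(A,Q): not NE [P1→B gives 9>7]
(A,R): not NE [P1→B gives 9>3; P2→Q gives 9>4]
(B,P): not NE [P1→A gives 7>1]
(B,Q): not NE [P2→P gives 8>7]
(B,R): not NE [P2→P gives 8>2]
(C,P): not NE [P1→A gives 7>4]
(C,Q): not NE [P1→B gives 9>0; P2→P gives 5>2]
(C,R): not NE [P1→B gives 9>8; P2→P gives 5>4]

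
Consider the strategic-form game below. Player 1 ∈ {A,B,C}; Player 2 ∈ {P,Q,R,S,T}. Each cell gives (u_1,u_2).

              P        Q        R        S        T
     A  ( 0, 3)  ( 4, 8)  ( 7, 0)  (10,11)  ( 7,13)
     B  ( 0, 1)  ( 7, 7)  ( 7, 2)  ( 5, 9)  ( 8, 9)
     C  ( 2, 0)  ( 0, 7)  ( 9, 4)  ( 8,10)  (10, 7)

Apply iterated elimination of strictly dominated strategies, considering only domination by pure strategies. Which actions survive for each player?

Survivors P1:{A,C} P2:{S,T}

P2 drop P (Q beats it: A:8>3 B:7>1 C:7>0)
P2 drop Q (S beats it: A:11>8 B:9>7 C:10>7)
P1 drop B (C beats it: R:9>7 S:8>5 T:10>8)
P2 drop R (S beats it: A:11>0 C:10>4)
P1→{A,C} P2→{S,T}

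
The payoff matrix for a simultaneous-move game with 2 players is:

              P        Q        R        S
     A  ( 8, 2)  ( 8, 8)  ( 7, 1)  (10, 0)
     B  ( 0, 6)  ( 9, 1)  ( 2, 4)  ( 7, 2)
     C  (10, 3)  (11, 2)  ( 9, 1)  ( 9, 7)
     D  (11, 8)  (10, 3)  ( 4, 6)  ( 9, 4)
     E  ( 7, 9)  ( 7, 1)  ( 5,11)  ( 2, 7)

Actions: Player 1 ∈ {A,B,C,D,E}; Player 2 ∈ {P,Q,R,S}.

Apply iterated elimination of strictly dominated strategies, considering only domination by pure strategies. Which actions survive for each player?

P1 drop B (C beats it: P:10>0 Q:11>9 R:9>2 S:9>7)
P1 drop E (A beats it: P:8>7 Q:8>7 R:7>5 S:10>2)
P2 drop R (P beats it: A:2>1 C:3>1 D:8>6)
P1→{A,C,D} P2→{P,Q,S}

Survivors P1:{A,C,D} P2:{P,Q,S}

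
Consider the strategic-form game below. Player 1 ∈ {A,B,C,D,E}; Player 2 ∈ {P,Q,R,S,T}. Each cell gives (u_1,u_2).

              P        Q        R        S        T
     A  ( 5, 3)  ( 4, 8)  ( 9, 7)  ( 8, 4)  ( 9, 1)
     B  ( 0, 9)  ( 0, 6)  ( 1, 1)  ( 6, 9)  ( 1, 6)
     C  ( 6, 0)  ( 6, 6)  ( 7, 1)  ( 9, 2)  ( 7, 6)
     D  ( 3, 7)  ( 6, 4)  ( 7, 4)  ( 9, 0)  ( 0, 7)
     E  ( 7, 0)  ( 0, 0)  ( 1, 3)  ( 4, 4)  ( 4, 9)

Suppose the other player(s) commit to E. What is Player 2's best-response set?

BR_2 = {T}

u_2(P vs E) = 0
u_2(Q vs E) = 0
u_2(R vs E) = 3
u_2(S vs E) = 4
u_2(T vs E) = 9
max payoff 9 at {T}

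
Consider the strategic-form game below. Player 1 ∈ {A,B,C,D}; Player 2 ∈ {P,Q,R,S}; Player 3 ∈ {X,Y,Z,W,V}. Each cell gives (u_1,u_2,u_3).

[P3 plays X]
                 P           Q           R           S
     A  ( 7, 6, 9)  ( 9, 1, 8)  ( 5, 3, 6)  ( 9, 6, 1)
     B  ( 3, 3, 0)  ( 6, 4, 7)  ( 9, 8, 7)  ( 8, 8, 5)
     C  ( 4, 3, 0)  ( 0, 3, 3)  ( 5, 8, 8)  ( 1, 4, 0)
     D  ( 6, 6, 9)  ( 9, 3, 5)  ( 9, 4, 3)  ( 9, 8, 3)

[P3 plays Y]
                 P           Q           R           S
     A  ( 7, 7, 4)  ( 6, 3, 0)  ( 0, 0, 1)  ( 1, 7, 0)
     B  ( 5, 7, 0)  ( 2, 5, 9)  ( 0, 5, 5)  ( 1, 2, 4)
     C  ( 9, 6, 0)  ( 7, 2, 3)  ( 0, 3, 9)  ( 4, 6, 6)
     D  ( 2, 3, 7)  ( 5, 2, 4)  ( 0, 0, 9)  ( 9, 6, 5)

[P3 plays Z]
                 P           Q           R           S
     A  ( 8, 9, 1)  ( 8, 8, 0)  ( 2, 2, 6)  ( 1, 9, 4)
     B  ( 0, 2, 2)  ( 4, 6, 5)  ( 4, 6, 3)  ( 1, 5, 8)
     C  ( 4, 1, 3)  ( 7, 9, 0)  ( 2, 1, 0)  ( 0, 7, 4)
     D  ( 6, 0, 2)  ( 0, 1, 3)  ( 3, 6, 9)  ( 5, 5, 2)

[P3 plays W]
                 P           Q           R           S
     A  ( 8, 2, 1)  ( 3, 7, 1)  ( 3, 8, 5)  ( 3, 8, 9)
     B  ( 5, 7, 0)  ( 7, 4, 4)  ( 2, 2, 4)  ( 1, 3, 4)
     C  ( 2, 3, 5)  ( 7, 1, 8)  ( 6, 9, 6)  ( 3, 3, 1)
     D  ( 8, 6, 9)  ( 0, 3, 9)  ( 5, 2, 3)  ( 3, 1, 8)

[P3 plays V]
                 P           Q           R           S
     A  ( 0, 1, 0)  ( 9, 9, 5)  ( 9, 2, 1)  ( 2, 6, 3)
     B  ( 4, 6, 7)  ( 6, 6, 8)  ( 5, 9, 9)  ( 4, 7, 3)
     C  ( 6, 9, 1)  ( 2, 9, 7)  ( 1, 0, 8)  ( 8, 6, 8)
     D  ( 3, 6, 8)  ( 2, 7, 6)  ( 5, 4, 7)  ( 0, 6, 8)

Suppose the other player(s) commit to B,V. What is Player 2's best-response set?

u_2(P vs B,V) = 6
u_2(Q vs B,V) = 6
u_2(R vs B,V) = 9
u_2(S vs B,V) = 7
max payoff 9 at {R}

BR_2 = {R}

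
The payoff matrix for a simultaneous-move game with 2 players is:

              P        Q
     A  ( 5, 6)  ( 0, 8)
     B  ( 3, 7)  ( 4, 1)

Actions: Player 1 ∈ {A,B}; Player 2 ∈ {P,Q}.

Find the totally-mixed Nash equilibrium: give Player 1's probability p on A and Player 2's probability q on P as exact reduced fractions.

p=3/4, q=2/3

P1 indiff ⇒ q·5+(1-q)·0 = q·3+(1-q)·4 ⇒ q(2) = (1-q)(4) ⇒ q = 2/3
P2 indiff ⇒ p·6+(1-p)·7 = p·8+(1-p)·1 ⇒ p(-2) = (1-p)(-6) ⇒ p = 3/4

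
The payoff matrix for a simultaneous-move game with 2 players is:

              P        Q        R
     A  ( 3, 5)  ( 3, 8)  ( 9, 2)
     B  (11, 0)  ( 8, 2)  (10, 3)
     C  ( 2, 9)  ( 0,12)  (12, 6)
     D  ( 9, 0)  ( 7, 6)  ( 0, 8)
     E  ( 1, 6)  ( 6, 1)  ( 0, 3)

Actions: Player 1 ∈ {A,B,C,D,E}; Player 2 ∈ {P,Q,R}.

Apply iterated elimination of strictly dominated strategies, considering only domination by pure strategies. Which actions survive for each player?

Remaining: P1:{B,C} P2:{Q,R}

P1 drop A (B beats it: P:11>3 Q:8>3 R:10>9)
P1 drop D (B beats it: P:11>9 Q:8>7 R:10>0)
P1 drop E (B beats it: P:11>1 Q:8>6 R:10>0)
P2 drop P (Q beats it: B:2>0 C:12>9)
P1→{B,C} P2→{Q,R}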